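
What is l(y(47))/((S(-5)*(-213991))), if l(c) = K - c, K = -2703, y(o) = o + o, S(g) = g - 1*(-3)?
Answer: -2797/427982 ≈ -0.0065353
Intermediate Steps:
S(g) = 3 + g (S(g) = g + 3 = 3 + g)
y(o) = 2*o
l(c) = -2703 - c
l(y(47))/((S(-5)*(-213991))) = (-2703 - 2*47)/(((3 - 5)*(-213991))) = (-2703 - 1*94)/((-2*(-213991))) = (-2703 - 94)/427982 = -2797*1/427982 = -2797/427982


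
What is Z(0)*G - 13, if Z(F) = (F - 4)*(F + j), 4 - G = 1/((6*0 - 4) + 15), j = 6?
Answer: -1175/11 ≈ -106.82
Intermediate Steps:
G = 43/11 (G = 4 - 1/((6*0 - 4) + 15) = 4 - 1/((0 - 4) + 15) = 4 - 1/(-4 + 15) = 4 - 1/11 = 43/11 ≈ 3.9091)
Z(F) = (-4 + F)*(6 + F) (Z(F) = (F - 4)*(F + 6) = (-4 + F)*(6 + F))
Z(0)*G - 13 = (-24 + 0² + 2*0)*(43/11) - 13 = (-24 + 0 + 0)*(43/11) - 13 = -24*43/11 - 13 = -1032/11 - 13 = -1175/11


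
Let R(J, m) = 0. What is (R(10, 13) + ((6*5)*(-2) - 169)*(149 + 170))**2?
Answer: 5336448601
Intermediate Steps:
(R(10, 13) + ((6*5)*(-2) - 169)*(149 + 170))**2 = (0 + ((6*5)*(-2) - 169)*(149 + 170))**2 = (0 + (30*(-2) - 169)*319)**2 = (0 + (-60 - 169)*319)**2 = (0 - 229*319)**2 = (0 - 73051)**2 = (-73051)**2 = 5336448601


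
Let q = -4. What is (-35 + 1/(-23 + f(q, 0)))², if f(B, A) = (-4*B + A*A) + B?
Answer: 148996/121 ≈ 1231.4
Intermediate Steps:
f(B, A) = A² - 3*B (f(B, A) = (-4*B + A²) + B = (A² - 4*B) + B = A² - 3*B)
(-35 + 1/(-23 + f(q, 0)))² = (-35 + 1/(-23 + (0² - 3*(-4))))² = (-35 + 1/(-23 + (0 + 12)))² = (-35 + 1/(-23 + 12))² = (-35 + 1/(-11))² = (-35 - 1/11)² = (-386/11)² = 148996/121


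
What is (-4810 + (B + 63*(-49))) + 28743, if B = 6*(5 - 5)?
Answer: 20846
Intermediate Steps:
B = 0 (B = 6*0 = 0)
(-4810 + (B + 63*(-49))) + 28743 = (-4810 + (0 + 63*(-49))) + 28743 = (-4810 + (0 - 3087)) + 28743 = (-4810 - 3087) + 28743 = -7897 + 28743 = 20846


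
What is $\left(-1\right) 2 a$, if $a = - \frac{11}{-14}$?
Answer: $- \frac{11}{7} \approx -1.5714$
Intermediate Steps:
$a = \frac{11}{14}$ ($a = \left(-11\right) \left(- \frac{1}{14}\right) = \frac{11}{14} \approx 0.78571$)
$\left(-1\right) 2 a = \left(-1\right) 2 \cdot \frac{11}{14} = \left(-2\right) \frac{11}{14} = - \frac{11}{7}$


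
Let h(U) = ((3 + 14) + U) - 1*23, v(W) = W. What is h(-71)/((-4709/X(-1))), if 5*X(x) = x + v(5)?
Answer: 308/23545 ≈ 0.013081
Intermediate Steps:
X(x) = 1 + x/5 (X(x) = (x + 5)/5 = (5 + x)/5 = 1 + x/5)
h(U) = -6 + U (h(U) = (17 + U) - 23 = -6 + U)
h(-71)/((-4709/X(-1))) = (-6 - 71)/((-4709/(1 + (1/5)*(-1)))) = -77/((-4709/(1 - 1/5))) = -77/((-4709/4/5)) = -77/((-4709*5/4)) = -77/(-23545/4) = -77*(-4/23545) = 308/23545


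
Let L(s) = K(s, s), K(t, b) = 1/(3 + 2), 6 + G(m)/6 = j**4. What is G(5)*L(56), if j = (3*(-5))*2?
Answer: 4859964/5 ≈ 9.7199e+5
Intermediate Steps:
j = -30 (j = -15*2 = -30)
G(m) = 4859964 (G(m) = -36 + 6*(-30)**4 = -36 + 6*810000 = -36 + 4860000 = 4859964)
K(t, b) = 1/5
L(s) = 1/5
G(5)*L(56) = 4859964*(1/5) = 4859964/5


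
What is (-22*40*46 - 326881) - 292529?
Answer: -659890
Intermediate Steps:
(-22*40*46 - 326881) - 292529 = (-880*46 - 326881) - 292529 = (-40480 - 326881) - 292529 = -367361 - 292529 = -659890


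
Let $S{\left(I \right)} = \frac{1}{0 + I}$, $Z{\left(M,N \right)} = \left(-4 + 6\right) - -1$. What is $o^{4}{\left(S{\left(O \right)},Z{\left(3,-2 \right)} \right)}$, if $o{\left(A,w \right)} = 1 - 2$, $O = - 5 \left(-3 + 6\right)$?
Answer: $1$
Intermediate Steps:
$Z{\left(M,N \right)} = 3$ ($Z{\left(M,N \right)} = 2 + 1 = 3$)
$O = -15$ ($O = \left(-5\right) 3 = -15$)
$S{\left(I \right)} = \frac{1}{I}$
$o{\left(A,w \right)} = -1$ ($o{\left(A,w \right)} = 1 - 2 = -1$)
$o^{4}{\left(S{\left(O \right)},Z{\left(3,-2 \right)} \right)} = \left(-1\right)^{4} = 1$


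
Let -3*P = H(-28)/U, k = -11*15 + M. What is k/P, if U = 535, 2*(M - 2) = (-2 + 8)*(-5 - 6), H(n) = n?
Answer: -11235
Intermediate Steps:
M = -31 (M = 2 + ((-2 + 8)*(-5 - 6))/2 = 2 + (6*(-11))/2 = 2 + (½)*(-66) = 2 - 33 = -31)
k = -196 (k = -11*15 - 31 = -165 - 31 = -196)
P = 28/1605 (P = -(-28)/(3*535) = -⅓*(-28/535) = 28/1605 ≈ 0.017445)
k/P = -196/28/1605 = -196*1605/28 = -11235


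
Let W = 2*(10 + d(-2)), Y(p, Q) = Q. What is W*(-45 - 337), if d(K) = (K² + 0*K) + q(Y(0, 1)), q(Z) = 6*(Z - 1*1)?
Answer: -10696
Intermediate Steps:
q(Z) = -6 + 6*Z (q(Z) = 6*(Z - 1) = 6*(-1 + Z) = -6 + 6*Z)
d(K) = K² (d(K) = (K² + 0*K) + (-6 + 6*1) = (K² + 0) + (-6 + 6) = K² + 0 = K²)
W = 28 (W = 2*(10 + (-2)²) = 2*(10 + 4) = 2*14 = 28)
W*(-45 - 337) = 28*(-45 - 337) = 28*(-382) = -10696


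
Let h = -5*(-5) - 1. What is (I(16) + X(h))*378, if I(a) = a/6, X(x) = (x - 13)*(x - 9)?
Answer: 63378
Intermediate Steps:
h = 24 (h = 25 - 1 = 24)
X(x) = (-13 + x)*(-9 + x)
I(a) = a/6 (I(a) = a*(⅙) = a/6)
(I(16) + X(h))*378 = ((⅙)*16 + (117 + 24² - 22*24))*378 = (8/3 + (117 + 576 - 528))*378 = (8/3 + 165)*378 = (503/3)*378 = 63378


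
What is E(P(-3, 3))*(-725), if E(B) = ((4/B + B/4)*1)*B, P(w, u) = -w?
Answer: -18125/4 ≈ -4531.3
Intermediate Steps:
E(B) = B*(4/B + B/4) (E(B) = ((4/B + B*(1/4))*1)*B = ((4/B + B/4)*1)*B = (4/B + B/4)*B = B*(4/B + B/4))
E(P(-3, 3))*(-725) = (4 + (-1*(-3))**2/4)*(-725) = (4 + (1/4)*3**2)*(-725) = (4 + (1/4)*9)*(-725) = (4 + 9/4)*(-725) = (25/4)*(-725) = -18125/4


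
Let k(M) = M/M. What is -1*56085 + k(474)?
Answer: -56084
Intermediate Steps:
k(M) = 1
-1*56085 + k(474) = -1*56085 + 1 = -56085 + 1 = -56084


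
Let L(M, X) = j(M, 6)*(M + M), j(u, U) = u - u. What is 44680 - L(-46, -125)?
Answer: 44680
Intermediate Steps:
j(u, U) = 0
L(M, X) = 0 (L(M, X) = 0*(M + M) = 0*(2*M) = 0)
44680 - L(-46, -125) = 44680 - 1*0 = 44680 + 0 = 44680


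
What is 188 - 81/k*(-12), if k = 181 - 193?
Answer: 107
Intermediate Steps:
k = -12
188 - 81/k*(-12) = 188 - 81/(-12)*(-12) = 188 - 81*(-1/12)*(-12) = 188 + (27/4)*(-12) = 188 - 81 = 107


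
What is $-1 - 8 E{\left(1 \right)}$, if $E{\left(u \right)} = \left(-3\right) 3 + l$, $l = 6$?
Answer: $23$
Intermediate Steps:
$E{\left(u \right)} = -3$ ($E{\left(u \right)} = \left(-3\right) 3 + 6 = -9 + 6 = -3$)
$-1 - 8 E{\left(1 \right)} = -1 - -24 = -1 + 24 = 23$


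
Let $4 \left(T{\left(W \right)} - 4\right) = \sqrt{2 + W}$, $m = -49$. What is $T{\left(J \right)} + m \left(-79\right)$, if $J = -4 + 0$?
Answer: $3875 + \frac{i \sqrt{2}}{4} \approx 3875.0 + 0.35355 i$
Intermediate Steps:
$J = -4$
$T{\left(W \right)} = 4 + \frac{\sqrt{2 + W}}{4}$
$T{\left(J \right)} + m \left(-79\right) = \left(4 + \frac{\sqrt{2 - 4}}{4}\right) - -3871 = \left(4 + \frac{\sqrt{-2}}{4}\right) + 3871 = \left(4 + \frac{i \sqrt{2}}{4}\right) + 3871 = 3875 + \frac{i \sqrt{2}}{4}$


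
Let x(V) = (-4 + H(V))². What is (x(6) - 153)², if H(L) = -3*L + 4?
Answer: 29241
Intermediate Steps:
H(L) = 4 - 3*L
x(V) = 9*V² (x(V) = (-4 + (4 - 3*V))² = (-3*V)² = 9*V²)
(x(6) - 153)² = (9*6² - 153)² = (9*36 - 153)² = (324 - 153)² = 171² = 29241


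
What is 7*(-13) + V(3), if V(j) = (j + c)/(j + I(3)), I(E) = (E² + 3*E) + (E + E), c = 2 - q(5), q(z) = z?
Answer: -91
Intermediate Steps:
c = -3 (c = 2 - 1*5 = 2 - 5 = -3)
I(E) = E² + 5*E (I(E) = (E² + 3*E) + 2*E = E² + 5*E)
V(j) = (-3 + j)/(24 + j) (V(j) = (j - 3)/(j + 3*(5 + 3)) = (-3 + j)/(j + 3*8) = (-3 + j)/(j + 24) = (-3 + j)/(24 + j))
7*(-13) + V(3) = 7*(-13) + (-3 + 3)/(24 + 3) = -91 + 0/27 = -91 + (1/27)*0 = -91 + 0 = -91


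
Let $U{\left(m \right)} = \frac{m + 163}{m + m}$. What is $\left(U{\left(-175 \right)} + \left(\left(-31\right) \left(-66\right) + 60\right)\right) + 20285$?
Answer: $\frac{3918431}{175} \approx 22391.0$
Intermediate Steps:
$U{\left(m \right)} = \frac{163 + m}{2 m}$
$\left(U{\left(-175 \right)} + \left(\left(-31\right) \left(-66\right) + 60\right)\right) + 20285 = \left(\frac{163 - 175}{2 \left(-175\right)} + \left(\left(-31\right) \left(-66\right) + 60\right)\right) + 20285 = \left(\frac{1}{2} \left(- \frac{1}{175}\right) \left(-12\right) + \left(2046 + 60\right)\right) + 20285 = \left(\frac{6}{175} + 2106\right) + 20285 = \frac{368556}{175} + 20285 = \frac{3918431}{175}$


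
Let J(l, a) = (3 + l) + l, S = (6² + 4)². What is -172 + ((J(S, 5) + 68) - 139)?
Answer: 2960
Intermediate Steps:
S = 1600 (S = (36 + 4)² = 40² = 1600)
J(l, a) = 3 + 2*l
-172 + ((J(S, 5) + 68) - 139) = -172 + (((3 + 2*1600) + 68) - 139) = -172 + (((3 + 3200) + 68) - 139) = -172 + ((3203 + 68) - 139) = -172 + (3271 - 139) = -172 + 3132 = 2960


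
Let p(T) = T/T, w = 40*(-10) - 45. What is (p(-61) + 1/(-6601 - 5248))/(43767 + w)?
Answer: 5924/256661189 ≈ 2.3081e-5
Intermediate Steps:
w = -445 (w = -400 - 45 = -445)
p(T) = 1
(p(-61) + 1/(-6601 - 5248))/(43767 + w) = (1 + 1/(-6601 - 5248))/(43767 - 445) = (1 + 1/(-11849))/43322 = (1 - 1/11849)*(1/43322) = (11848/11849)*(1/43322) = 5924/256661189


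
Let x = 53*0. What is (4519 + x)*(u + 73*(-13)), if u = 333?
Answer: -2783704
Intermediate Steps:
x = 0
(4519 + x)*(u + 73*(-13)) = (4519 + 0)*(333 + 73*(-13)) = 4519*(333 - 949) = 4519*(-616) = -2783704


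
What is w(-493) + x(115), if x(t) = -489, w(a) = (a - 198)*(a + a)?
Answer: 680837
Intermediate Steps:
w(a) = 2*a*(-198 + a) (w(a) = (-198 + a)*(2*a) = 2*a*(-198 + a))
w(-493) + x(115) = 2*(-493)*(-198 - 493) - 489 = 2*(-493)*(-691) - 489 = 681326 - 489 = 680837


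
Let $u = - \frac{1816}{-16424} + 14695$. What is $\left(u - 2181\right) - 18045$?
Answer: $- \frac{11354916}{2053} \approx -5530.9$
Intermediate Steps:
$u = \frac{30169062}{2053}$ ($u = \left(-1816\right) \left(- \frac{1}{16424}\right) + 14695 = \frac{227}{2053} + 14695 = \frac{30169062}{2053} \approx 14695.0$)
$\left(u - 2181\right) - 18045 = \left(\frac{30169062}{2053} - 2181\right) - 18045 = \frac{25691469}{2053} - 18045 = - \frac{11354916}{2053}$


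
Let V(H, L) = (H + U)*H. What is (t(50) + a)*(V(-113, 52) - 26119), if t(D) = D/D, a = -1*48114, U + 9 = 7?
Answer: 631435012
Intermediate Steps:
U = -2 (U = -9 + 7 = -2)
V(H, L) = H*(-2 + H) (V(H, L) = (H - 2)*H = (-2 + H)*H = H*(-2 + H))
a = -48114
t(D) = 1
(t(50) + a)*(V(-113, 52) - 26119) = (1 - 48114)*(-113*(-2 - 113) - 26119) = -48113*(-113*(-115) - 26119) = -48113*(12995 - 26119) = -48113*(-13124) = 631435012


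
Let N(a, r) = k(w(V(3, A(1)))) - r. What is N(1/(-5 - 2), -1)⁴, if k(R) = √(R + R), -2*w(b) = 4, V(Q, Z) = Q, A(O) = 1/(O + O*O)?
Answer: (1 + 2*I)⁴ ≈ -7.0 - 24.0*I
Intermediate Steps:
A(O) = 1/(O + O²)
w(b) = -2 (w(b) = -½*4 = -2)
k(R) = √2*√R (k(R) = √(2*R) = √2*√R)
N(a, r) = -r + 2*I (N(a, r) = √2*√(-2) - r = √2*(I*√2) - r = 2*I - r = -r + 2*I)
N(1/(-5 - 2), -1)⁴ = (-1*(-1) + 2*I)⁴ = (1 + 2*I)⁴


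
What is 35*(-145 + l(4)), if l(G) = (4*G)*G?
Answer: -2835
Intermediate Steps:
l(G) = 4*G**2
35*(-145 + l(4)) = 35*(-145 + 4*4**2) = 35*(-145 + 4*16) = 35*(-145 + 64) = 35*(-81) = -2835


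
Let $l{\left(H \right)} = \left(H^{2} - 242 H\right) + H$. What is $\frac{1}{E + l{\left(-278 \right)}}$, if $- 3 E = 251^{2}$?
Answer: $\frac{3}{369845} \approx 8.1115 \cdot 10^{-6}$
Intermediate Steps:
$l{\left(H \right)} = H^{2} - 241 H$
$E = - \frac{63001}{3}$ ($E = - \frac{251^{2}}{3} = \left(- \frac{1}{3}\right) 63001 = - \frac{63001}{3} \approx -21000.0$)
$\frac{1}{E + l{\left(-278 \right)}} = \frac{1}{- \frac{63001}{3} - 278 \left(-241 - 278\right)} = \frac{1}{- \frac{63001}{3} - -144282} = \frac{1}{- \frac{63001}{3} + 144282} = \frac{1}{\frac{369845}{3}} = \frac{3}{369845}$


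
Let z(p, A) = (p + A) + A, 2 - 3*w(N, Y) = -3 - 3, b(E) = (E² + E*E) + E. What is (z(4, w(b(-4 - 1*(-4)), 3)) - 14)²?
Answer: 196/9 ≈ 21.778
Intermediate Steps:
b(E) = E + 2*E² (b(E) = (E² + E²) + E = 2*E² + E = E + 2*E²)
w(N, Y) = 8/3 (w(N, Y) = ⅔ - (-3 - 3)/3 = ⅔ - ⅓*(-6) = ⅔ + 2 = 8/3)
z(p, A) = p + 2*A (z(p, A) = (A + p) + A = p + 2*A)
(z(4, w(b(-4 - 1*(-4)), 3)) - 14)² = ((4 + 2*(8/3)) - 14)² = ((4 + 16/3) - 14)² = (28/3 - 14)² = (-14/3)² = 196/9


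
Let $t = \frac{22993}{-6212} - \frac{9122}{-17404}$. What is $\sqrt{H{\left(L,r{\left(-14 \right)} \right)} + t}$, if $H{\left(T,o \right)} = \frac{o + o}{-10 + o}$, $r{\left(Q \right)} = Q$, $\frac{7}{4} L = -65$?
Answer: $\frac{i \sqrt{3304806957714801}}{40542618} \approx 1.418 i$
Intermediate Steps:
$L = - \frac{260}{7}$ ($L = \frac{4}{7} \left(-65\right) = - \frac{260}{7} \approx -37.143$)
$H{\left(T,o \right)} = \frac{2 o}{-10 + o}$
$t = - \frac{85876077}{27028412}$ ($t = 22993 \left(- \frac{1}{6212}\right) - - \frac{4561}{8702} = - \frac{22993}{6212} + \frac{4561}{8702} = - \frac{85876077}{27028412} \approx -3.1773$)
$\sqrt{H{\left(L,r{\left(-14 \right)} \right)} + t} = \sqrt{2 \left(-14\right) \frac{1}{-10 - 14} - \frac{85876077}{27028412}} = \sqrt{2 \left(-14\right) \frac{1}{-24} - \frac{85876077}{27028412}} = \sqrt{2 \left(-14\right) \left(- \frac{1}{24}\right) - \frac{85876077}{27028412}} = \sqrt{\frac{7}{6} - \frac{85876077}{27028412}} = \sqrt{- \frac{163028789}{81085236}} = \frac{i \sqrt{3304806957714801}}{40542618}$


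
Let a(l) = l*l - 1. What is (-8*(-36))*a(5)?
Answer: 6912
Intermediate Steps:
a(l) = -1 + l**2 (a(l) = l**2 - 1 = -1 + l**2)
(-8*(-36))*a(5) = (-8*(-36))*(-1 + 5**2) = 288*(-1 + 25) = 288*24 = 6912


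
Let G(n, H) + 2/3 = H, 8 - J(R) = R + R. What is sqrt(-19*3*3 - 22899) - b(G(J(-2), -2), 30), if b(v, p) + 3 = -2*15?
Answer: 33 + I*sqrt(23070) ≈ 33.0 + 151.89*I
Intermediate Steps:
J(R) = 8 - 2*R (J(R) = 8 - (R + R) = 8 - 2*R)
G(n, H) = -2/3 + H
b(v, p) = -33 (b(v, p) = -3 - 2*15 = -3 - 30 = -33)
sqrt(-19*3*3 - 22899) - b(G(J(-2), -2), 30) = sqrt(-19*3*3 - 22899) - 1*(-33) = sqrt(-57*3 - 22899) + 33 = sqrt(-171 - 22899) + 33 = sqrt(-23070) + 33 = I*sqrt(23070) + 33 = 33 + I*sqrt(23070)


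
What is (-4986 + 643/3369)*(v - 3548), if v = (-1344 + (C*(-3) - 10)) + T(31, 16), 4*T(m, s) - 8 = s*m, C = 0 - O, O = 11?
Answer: 26556358971/1123 ≈ 2.3648e+7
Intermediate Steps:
C = -11 (C = 0 - 1*11 = 0 - 11 = -11)
T(m, s) = 2 + m*s/4 (T(m, s) = 2 + (s*m)/4 = 2 + (m*s)/4 = 2 + m*s/4)
v = -1195 (v = (-1344 + (-11*(-3) - 10)) + (2 + (¼)*31*16) = (-1344 + (33 - 10)) + (2 + 124) = (-1344 + 23) + 126 = -1321 + 126 = -1195)
(-4986 + 643/3369)*(v - 3548) = (-4986 + 643/3369)*(-1195 - 3548) = (-4986 + 643*(1/3369))*(-4743) = (-4986 + 643/3369)*(-4743) = -16797191/3369*(-4743) = 26556358971/1123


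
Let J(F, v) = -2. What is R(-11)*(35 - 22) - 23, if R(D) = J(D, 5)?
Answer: -49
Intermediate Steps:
R(D) = -2
R(-11)*(35 - 22) - 23 = -2*(35 - 22) - 23 = -2*13 - 23 = -26 - 23 = -49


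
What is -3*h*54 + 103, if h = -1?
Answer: 265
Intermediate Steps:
-3*h*54 + 103 = -3*(-1)*54 + 103 = 3*54 + 103 = 162 + 103 = 265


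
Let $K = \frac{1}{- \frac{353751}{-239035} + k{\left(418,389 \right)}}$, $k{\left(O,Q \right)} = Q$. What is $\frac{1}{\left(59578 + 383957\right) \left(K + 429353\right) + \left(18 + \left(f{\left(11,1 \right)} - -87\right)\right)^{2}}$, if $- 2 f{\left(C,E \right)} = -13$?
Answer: $\frac{186676732}{35549428104909208717} \approx 5.2512 \cdot 10^{-12}$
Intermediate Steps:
$f{\left(C,E \right)} = \frac{13}{2}$ ($f{\left(C,E \right)} = \left(- \frac{1}{2}\right) \left(-13\right) = \frac{13}{2}$)
$K = \frac{239035}{93338366}$ ($K = \frac{1}{- \frac{353751}{-239035} + 389} = \frac{1}{\left(-353751\right) \left(- \frac{1}{239035}\right) + 389} = \frac{1}{\frac{353751}{239035} + 389} = \frac{1}{\frac{93338366}{239035}} = \frac{239035}{93338366} \approx 0.002561$)
$\frac{1}{\left(59578 + 383957\right) \left(K + 429353\right) + \left(18 + \left(f{\left(11,1 \right)} - -87\right)\right)^{2}} = \frac{1}{\left(59578 + 383957\right) \left(\frac{239035}{93338366} + 429353\right) + \left(18 + \left(\frac{13}{2} - -87\right)\right)^{2}} = \frac{1}{443535 \cdot \frac{40075107696233}{93338366} + \left(18 + \left(\frac{13}{2} + 87\right)\right)^{2}} = \frac{1}{\frac{17774712892048703655}{93338366} + \left(18 + \frac{187}{2}\right)^{2}} = \frac{1}{\frac{17774712892048703655}{93338366} + \left(\frac{223}{2}\right)^{2}} = \frac{1}{\frac{17774712892048703655}{93338366} + \frac{49729}{4}} = \frac{1}{\frac{35549428104909208717}{186676732}} = \frac{186676732}{35549428104909208717}$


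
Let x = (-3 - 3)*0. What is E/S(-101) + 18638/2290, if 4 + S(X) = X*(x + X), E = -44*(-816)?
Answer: 4125331/353805 ≈ 11.660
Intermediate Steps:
x = 0 (x = -6*0 = 0)
E = 35904
S(X) = -4 + X**2 (S(X) = -4 + X*(0 + X) = -4 + X*X = -4 + X**2)
E/S(-101) + 18638/2290 = 35904/(-4 + (-101)**2) + 18638/2290 = 35904/(-4 + 10201) + 18638*(1/2290) = 35904/10197 + 9319/1145 = 35904*(1/10197) + 9319/1145 = 1088/309 + 9319/1145 = 4125331/353805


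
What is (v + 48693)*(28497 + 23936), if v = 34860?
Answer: 4380934449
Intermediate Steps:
(v + 48693)*(28497 + 23936) = (34860 + 48693)*(28497 + 23936) = 83553*52433 = 4380934449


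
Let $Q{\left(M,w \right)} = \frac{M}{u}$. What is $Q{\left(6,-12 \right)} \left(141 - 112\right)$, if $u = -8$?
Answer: $- \frac{87}{4} \approx -21.75$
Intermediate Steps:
$Q{\left(M,w \right)} = - \frac{M}{8}$ ($Q{\left(M,w \right)} = \frac{M}{-8} = M \left(- \frac{1}{8}\right) = - \frac{M}{8}$)
$Q{\left(6,-12 \right)} \left(141 - 112\right) = \left(- \frac{1}{8}\right) 6 \left(141 - 112\right) = \left(- \frac{3}{4}\right) 29 = - \frac{87}{4}$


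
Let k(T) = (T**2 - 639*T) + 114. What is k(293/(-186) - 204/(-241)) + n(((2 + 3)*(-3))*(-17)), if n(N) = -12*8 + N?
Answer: 1485390108475/2009370276 ≈ 739.23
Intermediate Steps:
k(T) = 114 + T**2 - 639*T
n(N) = -96 + N
k(293/(-186) - 204/(-241)) + n(((2 + 3)*(-3))*(-17)) = (114 + (293/(-186) - 204/(-241))**2 - 639*(293/(-186) - 204/(-241))) + (-96 + ((2 + 3)*(-3))*(-17)) = (114 + (293*(-1/186) - 204*(-1/241))**2 - 639*(293*(-1/186) - 204*(-1/241))) + (-96 + (5*(-3))*(-17)) = (114 + (-293/186 + 204/241)**2 - 639*(-293/186 + 204/241)) + (-96 - 15*(-17)) = (114 + (-32669/44826)**2 - 639*(-32669/44826)) + (-96 + 255) = (114 + 1067263561/2009370276 + 6958497/14942) + 159 = 1165900234591/2009370276 + 159 = 1485390108475/2009370276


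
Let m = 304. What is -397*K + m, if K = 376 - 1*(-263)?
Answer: -253379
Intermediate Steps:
K = 639 (K = 376 + 263 = 639)
-397*K + m = -397*639 + 304 = -253683 + 304 = -253379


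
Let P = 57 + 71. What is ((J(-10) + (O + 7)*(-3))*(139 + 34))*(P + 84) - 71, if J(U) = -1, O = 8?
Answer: -1687167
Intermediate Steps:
P = 128
((J(-10) + (O + 7)*(-3))*(139 + 34))*(P + 84) - 71 = ((-1 + (8 + 7)*(-3))*(139 + 34))*(128 + 84) - 71 = ((-1 + 15*(-3))*173)*212 - 71 = ((-1 - 45)*173)*212 - 71 = -46*173*212 - 71 = -7958*212 - 71 = -1687096 - 71 = -1687167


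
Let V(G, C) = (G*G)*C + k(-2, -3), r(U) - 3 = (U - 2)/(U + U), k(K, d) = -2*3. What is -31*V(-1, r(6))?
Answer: 248/3 ≈ 82.667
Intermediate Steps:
k(K, d) = -6
r(U) = 3 + (-2 + U)/(2*U) (r(U) = 3 + (U - 2)/(U + U) = 3 + (-2 + U)/((2*U)) = 3 + (-2 + U)*(1/(2*U)) = 3 + (-2 + U)/(2*U))
V(G, C) = -6 + C*G² (V(G, C) = (G*G)*C - 6 = G²*C - 6 = C*G² - 6 = -6 + C*G²)
-31*V(-1, r(6)) = -31*(-6 + (7/2 - 1/6)*(-1)²) = -31*(-6 + (7/2 - 1*⅙)*1) = -31*(-6 + (7/2 - ⅙)*1) = -31*(-6 + (10/3)*1) = -31*(-6 + 10/3) = -31*(-8/3) = 248/3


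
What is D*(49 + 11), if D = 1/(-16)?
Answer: -15/4 ≈ -3.7500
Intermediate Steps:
D = -1/16 ≈ -0.062500
D*(49 + 11) = -(49 + 11)/16 = -1/16*60 = -15/4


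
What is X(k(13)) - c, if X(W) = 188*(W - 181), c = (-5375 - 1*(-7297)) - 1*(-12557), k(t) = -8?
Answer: -50011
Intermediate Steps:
c = 14479 (c = (-5375 + 7297) + 12557 = 1922 + 12557 = 14479)
X(W) = -34028 + 188*W (X(W) = 188*(-181 + W) = -34028 + 188*W)
X(k(13)) - c = (-34028 + 188*(-8)) - 1*14479 = (-34028 - 1504) - 14479 = -35532 - 14479 = -50011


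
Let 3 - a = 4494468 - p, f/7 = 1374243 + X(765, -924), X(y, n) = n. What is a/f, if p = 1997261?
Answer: -2497204/9613233 ≈ -0.25977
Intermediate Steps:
f = 9613233 (f = 7*(1374243 - 924) = 7*1373319 = 9613233)
a = -2497204 (a = 3 - (4494468 - 1*1997261) = 3 - (4494468 - 1997261) = 3 - 1*2497207 = 3 - 2497207 = -2497204)
a/f = -2497204/9613233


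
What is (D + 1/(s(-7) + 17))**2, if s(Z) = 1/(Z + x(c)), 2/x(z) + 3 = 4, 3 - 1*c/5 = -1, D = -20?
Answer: 2805625/7056 ≈ 397.62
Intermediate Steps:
c = 20 (c = 15 - 5*(-1) = 15 + 5 = 20)
x(z) = 2 (x(z) = 2/(-3 + 4) = 2/1 = 2*1 = 2)
s(Z) = 1/(2 + Z) (s(Z) = 1/(Z + 2) = 1/(2 + Z))
(D + 1/(s(-7) + 17))**2 = (-20 + 1/(1/(2 - 7) + 17))**2 = (-20 + 1/(1/(-5) + 17))**2 = (-20 + 1/(-1/5 + 17))**2 = (-20 + 1/(84/5))**2 = (-20 + 5/84)**2 = (-1675/84)**2 = 2805625/7056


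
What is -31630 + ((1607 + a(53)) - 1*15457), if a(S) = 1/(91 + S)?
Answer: -6549119/144 ≈ -45480.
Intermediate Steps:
-31630 + ((1607 + a(53)) - 1*15457) = -31630 + ((1607 + 1/(91 + 53)) - 1*15457) = -31630 + ((1607 + 1/144) - 15457) = -31630 + (231409/144 - 15457) = -31630 - 1994399/144 = -6549119/144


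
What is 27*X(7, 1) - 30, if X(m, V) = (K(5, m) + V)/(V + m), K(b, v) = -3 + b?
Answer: -159/8 ≈ -19.875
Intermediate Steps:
X(m, V) = (2 + V)/(V + m) (X(m, V) = ((-3 + 5) + V)/(V + m) = (2 + V)/(V + m))
27*X(7, 1) - 30 = 27*((2 + 1)/(1 + 7)) - 30 = 27*(3/8) - 30 = 81/8 - 30 = -159/8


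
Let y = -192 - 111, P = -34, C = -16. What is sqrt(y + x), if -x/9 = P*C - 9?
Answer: I*sqrt(5118) ≈ 71.54*I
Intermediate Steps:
y = -303
x = -4815 (x = -9*(-34*(-16) - 9) = -9*(544 - 9) = -9*535 = -4815)
sqrt(y + x) = sqrt(-303 - 4815) = sqrt(-5118) = I*sqrt(5118)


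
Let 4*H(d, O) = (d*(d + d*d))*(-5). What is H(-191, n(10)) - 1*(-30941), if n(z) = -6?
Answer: 17390357/2 ≈ 8.6952e+6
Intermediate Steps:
H(d, O) = -5*d*(d + d**2)/4 (H(d, O) = ((d*(d + d*d))*(-5))/4 = ((d*(d + d**2))*(-5))/4 = (-5*d*(d + d**2))/4 = -5*d*(d + d**2)/4)
H(-191, n(10)) - 1*(-30941) = (5/4)*(-191)**2*(-1 - 1*(-191)) - 1*(-30941) = (5/4)*36481*(-1 + 191) + 30941 = (5/4)*36481*190 + 30941 = 17328475/2 + 30941 = 17390357/2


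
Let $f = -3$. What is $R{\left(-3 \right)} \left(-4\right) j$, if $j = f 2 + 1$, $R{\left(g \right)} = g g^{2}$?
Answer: $-540$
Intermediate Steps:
$R{\left(g \right)} = g^{3}$
$j = -5$ ($j = \left(-3\right) 2 + 1 = -6 + 1 = -5$)
$R{\left(-3 \right)} \left(-4\right) j = \left(-3\right)^{3} \left(-4\right) \left(-5\right) = \left(-27\right) \left(-4\right) \left(-5\right) = 108 \left(-5\right) = -540$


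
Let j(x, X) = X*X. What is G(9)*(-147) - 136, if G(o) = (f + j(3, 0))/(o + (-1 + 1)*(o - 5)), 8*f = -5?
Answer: -3019/24 ≈ -125.79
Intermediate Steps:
j(x, X) = X**2
f = -5/8 (f = (1/8)*(-5) = -5/8 ≈ -0.62500)
G(o) = -5/(8*o) (G(o) = (-5/8 + 0**2)/(o + (-1 + 1)*(o - 5)) = (-5/8 + 0)/(o + 0*(-5 + o)) = -5/(8*(o + 0)) = -5/(8*o))
G(9)*(-147) - 136 = -5/8/9*(-147) - 136 = -5/8*1/9*(-147) - 136 = -5/72*(-147) - 136 = 245/24 - 136 = -3019/24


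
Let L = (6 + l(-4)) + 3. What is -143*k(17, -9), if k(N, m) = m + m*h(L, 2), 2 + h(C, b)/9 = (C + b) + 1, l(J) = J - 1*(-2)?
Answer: 93951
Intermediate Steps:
l(J) = 2 + J (l(J) = J + 2 = 2 + J)
L = 7 (L = (6 + (2 - 4)) + 3 = (6 - 2) + 3 = 4 + 3 = 7)
h(C, b) = -9 + 9*C + 9*b (h(C, b) = -18 + 9*((C + b) + 1) = -18 + 9*(1 + C + b) = -18 + (9 + 9*C + 9*b) = -9 + 9*C + 9*b)
k(N, m) = 73*m (k(N, m) = m + m*(-9 + 9*7 + 9*2) = m + m*(-9 + 63 + 18) = m + m*72 = m + 72*m = 73*m)
-143*k(17, -9) = -10439*(-9) = -143*(-657) = 93951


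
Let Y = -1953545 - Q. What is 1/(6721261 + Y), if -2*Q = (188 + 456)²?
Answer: 1/4975084 ≈ 2.0100e-7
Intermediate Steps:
Q = -207368 (Q = -(188 + 456)²/2 = -½*644² = -½*414736 = -207368)
Y = -1746177 (Y = -1953545 - 1*(-207368) = -1953545 + 207368 = -1746177)
1/(6721261 + Y) = 1/(6721261 - 1746177) = 1/4975084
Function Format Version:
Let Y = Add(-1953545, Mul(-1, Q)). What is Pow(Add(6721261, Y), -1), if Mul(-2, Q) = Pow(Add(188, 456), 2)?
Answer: Rational(1, 4975084) ≈ 2.0100e-7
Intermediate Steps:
Q = -207368 (Q = Mul(Rational(-1, 2), Pow(Add(188, 456), 2)) = Mul(Rational(-1, 2), Pow(644, 2)) = Mul(Rational(-1, 2), 414736) = -207368)
Y = -1746177 (Y = Add(-1953545, Mul(-1, -207368)) = Add(-1953545, 207368) = -1746177)
Pow(Add(6721261, Y), -1) = Pow(Add(6721261, -1746177), -1) = Pow(4975084, -1) = Rational(1, 4975084)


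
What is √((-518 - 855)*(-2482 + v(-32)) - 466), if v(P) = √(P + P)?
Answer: 2*√(851830 - 2746*I) ≈ 1845.9 - 2.9753*I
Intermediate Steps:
v(P) = √2*√P (v(P) = √(2*P) = √2*√P)
√((-518 - 855)*(-2482 + v(-32)) - 466) = √((-518 - 855)*(-2482 + √2*√(-32)) - 466) = √(-1373*(-2482 + √2*(4*I*√2)) - 466) = √(-1373*(-2482 + 8*I) - 466) = √((3407786 - 10984*I) - 466) = √(3407320 - 10984*I)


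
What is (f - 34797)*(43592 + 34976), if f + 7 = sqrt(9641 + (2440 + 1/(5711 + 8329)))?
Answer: -2734480672 + 19642*sqrt(66150723990)/585 ≈ -2.7258e+9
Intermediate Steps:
f = -7 + sqrt(66150723990)/2340 (f = -7 + sqrt(9641 + (2440 + 1/(5711 + 8329))) = -7 + sqrt(9641 + (2440 + 1/14040)) = -7 + sqrt(9641 + 34257601/14040) = -7 + sqrt(169617241/14040) = -7 + sqrt(66150723990)/2340 ≈ 102.91)
(f - 34797)*(43592 + 34976) = ((-7 + sqrt(66150723990)/2340) - 34797)*(43592 + 34976) = (-34804 + sqrt(66150723990)/2340)*78568 = -2734480672 + 19642*sqrt(66150723990)/585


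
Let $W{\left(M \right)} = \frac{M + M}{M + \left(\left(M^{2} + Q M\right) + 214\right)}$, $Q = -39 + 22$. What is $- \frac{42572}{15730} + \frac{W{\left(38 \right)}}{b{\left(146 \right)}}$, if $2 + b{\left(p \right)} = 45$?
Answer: $- \frac{96046516}{35510475} \approx -2.7047$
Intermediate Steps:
$Q = -17$
$b{\left(p \right)} = 43$ ($b{\left(p \right)} = -2 + 45 = 43$)
$W{\left(M \right)} = \frac{2 M}{214 + M^{2} - 16 M}$ ($W{\left(M \right)} = \frac{M + M}{M + \left(\left(M^{2} - 17 M\right) + 214\right)} = \frac{2 M}{M + \left(214 + M^{2} - 17 M\right)} = \frac{2 M}{214 + M^{2} - 16 M}$)
$- \frac{42572}{15730} + \frac{W{\left(38 \right)}}{b{\left(146 \right)}} = - \frac{42572}{15730} + \frac{2 \cdot 38 \frac{1}{214 + 38^{2} - 608}}{43} = \left(-42572\right) \frac{1}{15730} + 2 \cdot 38 \frac{1}{214 + 1444 - 608} \cdot \frac{1}{43} = - \frac{21286}{7865} + 2 \cdot 38 \cdot \frac{1}{1050} \cdot \frac{1}{43} = - \frac{21286}{7865} + \frac{38}{525} \cdot \frac{1}{43} = - \frac{21286}{7865} + \frac{38}{22575} = - \frac{96046516}{35510475}$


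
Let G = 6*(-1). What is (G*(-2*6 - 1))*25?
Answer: 1950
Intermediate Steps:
G = -6
(G*(-2*6 - 1))*25 = -6*(-2*6 - 1)*25 = -6*(-12 - 1)*25 = -6*(-13)*25 = 78*25 = 1950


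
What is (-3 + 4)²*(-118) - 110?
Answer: -228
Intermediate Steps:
(-3 + 4)²*(-118) - 110 = 1²*(-118) - 110 = 1*(-118) - 110 = -118 - 110 = -228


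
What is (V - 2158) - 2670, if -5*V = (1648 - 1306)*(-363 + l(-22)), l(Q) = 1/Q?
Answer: 1100237/55 ≈ 20004.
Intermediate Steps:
V = 1365777/55 (V = -(1648 - 1306)*(-363 + 1/(-22))/5 = -342*(-363 - 1/22)/5 = -342*(-7987)/(5*22) = -⅕*(-1365777/11) = 1365777/55 ≈ 24832.)
(V - 2158) - 2670 = (1365777/55 - 2158) - 2670 = 1247087/55 - 2670 = 1100237/55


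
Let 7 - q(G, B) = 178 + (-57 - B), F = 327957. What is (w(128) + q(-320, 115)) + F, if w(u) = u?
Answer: 328086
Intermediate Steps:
q(G, B) = -114 + B (q(G, B) = 7 - (178 + (-57 - B)) = 7 - (121 - B) = 7 + (-121 + B) = -114 + B)
(w(128) + q(-320, 115)) + F = (128 + (-114 + 115)) + 327957 = (128 + 1) + 327957 = 129 + 327957 = 328086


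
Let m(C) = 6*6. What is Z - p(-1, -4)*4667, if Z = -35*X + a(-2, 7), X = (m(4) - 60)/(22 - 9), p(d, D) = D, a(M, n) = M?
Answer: 243498/13 ≈ 18731.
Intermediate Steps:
m(C) = 36
X = -24/13 (X = (36 - 60)/(22 - 9) = -24/13 ≈ -1.8462)
Z = 814/13 (Z = -35*(-24/13) - 2 = 840/13 - 2 = 814/13 ≈ 62.615)
Z - p(-1, -4)*4667 = 814/13 - (-4)*4667 = 814/13 - 1*(-18668) = 814/13 + 18668 = 243498/13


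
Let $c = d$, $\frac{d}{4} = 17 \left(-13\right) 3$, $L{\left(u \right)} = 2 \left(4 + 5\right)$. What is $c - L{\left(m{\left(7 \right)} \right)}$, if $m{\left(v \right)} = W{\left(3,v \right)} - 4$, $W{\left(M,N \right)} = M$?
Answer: $-2670$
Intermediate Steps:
$m{\left(v \right)} = -1$ ($m{\left(v \right)} = 3 - 4 = -1$)
$L{\left(u \right)} = 18$ ($L{\left(u \right)} = 2 \cdot 9 = 18$)
$d = -2652$ ($d = 4 \cdot 17 \left(-13\right) 3 = 4 \left(\left(-221\right) 3\right) = 4 \left(-663\right) = -2652$)
$c = -2652$
$c - L{\left(m{\left(7 \right)} \right)} = -2652 - 18 = -2670$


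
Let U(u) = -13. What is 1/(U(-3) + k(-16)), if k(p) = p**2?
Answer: 1/243 ≈ 0.0041152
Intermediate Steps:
1/(U(-3) + k(-16)) = 1/(-13 + (-16)**2) = 1/(-13 + 256) = 1/243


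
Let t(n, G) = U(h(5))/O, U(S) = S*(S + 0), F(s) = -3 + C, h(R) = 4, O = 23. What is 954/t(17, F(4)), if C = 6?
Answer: 10971/8 ≈ 1371.4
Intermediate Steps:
F(s) = 3 (F(s) = -3 + 6 = 3)
U(S) = S**2 (U(S) = S*S = S**2)
t(n, G) = 16/23 (t(n, G) = 4**2/23 = 16*(1/23) = 16/23)
954/t(17, F(4)) = 954/(16/23) = 954*(23/16) = 10971/8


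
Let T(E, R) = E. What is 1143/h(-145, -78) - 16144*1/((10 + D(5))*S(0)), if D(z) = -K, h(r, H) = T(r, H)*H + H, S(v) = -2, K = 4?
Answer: 559701/416 ≈ 1345.4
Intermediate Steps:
h(r, H) = H + H*r (h(r, H) = r*H + H = H*r + H = H + H*r)
D(z) = -4 (D(z) = -1*4 = -4)
1143/h(-145, -78) - 16144*1/((10 + D(5))*S(0)) = 1143/((-78*(1 - 145))) - 16144*(-1/(2*(10 - 4))) = 1143/((-78*(-144))) - 16144/(6*(-2)) = 1143/11232 - 16144/(-12) = 1143*(1/11232) - 16144*(-1/12) = 127/1248 + 4036/3 = 559701/416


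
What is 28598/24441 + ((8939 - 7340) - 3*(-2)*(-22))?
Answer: 35883545/24441 ≈ 1468.2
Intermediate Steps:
28598/24441 + ((8939 - 7340) - 3*(-2)*(-22)) = 28598*(1/24441) + (1599 + 6*(-22)) = 28598/24441 + (1599 - 132) = 28598/24441 + 1467 = 35883545/24441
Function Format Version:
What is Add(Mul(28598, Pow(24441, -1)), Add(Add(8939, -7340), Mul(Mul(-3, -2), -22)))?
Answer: Rational(35883545, 24441) ≈ 1468.2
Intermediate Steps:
Add(Mul(28598, Pow(24441, -1)), Add(Add(8939, -7340), Mul(Mul(-3, -2), -22))) = Add(Mul(28598, Rational(1, 24441)), Add(1599, Mul(6, -22))) = Add(Rational(28598, 24441), Add(1599, -132)) = Add(Rational(28598, 24441), 1467) = Rational(35883545, 24441)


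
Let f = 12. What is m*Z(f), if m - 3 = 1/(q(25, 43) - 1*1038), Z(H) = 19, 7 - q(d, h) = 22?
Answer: 60002/1053 ≈ 56.982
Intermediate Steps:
q(d, h) = -15 (q(d, h) = 7 - 1*22 = 7 - 22 = -15)
m = 3158/1053 (m = 3 + 1/(-15 - 1*1038) = 3 + 1/(-15 - 1038) = 3 + 1/(-1053) = 3 - 1/1053 = 3158/1053 ≈ 2.9991)
m*Z(f) = (3158/1053)*19 = 60002/1053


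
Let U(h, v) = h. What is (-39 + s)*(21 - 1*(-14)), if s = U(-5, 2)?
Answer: -1540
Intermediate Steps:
s = -5
(-39 + s)*(21 - 1*(-14)) = (-39 - 5)*(21 - 1*(-14)) = -44*(21 + 14) = -44*35 = -1540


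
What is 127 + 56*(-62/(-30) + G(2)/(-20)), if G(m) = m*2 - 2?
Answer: 3557/15 ≈ 237.13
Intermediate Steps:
G(m) = -2 + 2*m (G(m) = 2*m - 2 = -2 + 2*m)
127 + 56*(-62/(-30) + G(2)/(-20)) = 127 + 56*(-62/(-30) + (-2 + 2*2)/(-20)) = 127 + 56*(-62*(-1/30) + (-2 + 4)*(-1/20)) = 127 + 56*(31/15 + 2*(-1/20)) = 127 + 56*(31/15 - ⅒) = 127 + 56*(59/30) = 127 + 1652/15 = 3557/15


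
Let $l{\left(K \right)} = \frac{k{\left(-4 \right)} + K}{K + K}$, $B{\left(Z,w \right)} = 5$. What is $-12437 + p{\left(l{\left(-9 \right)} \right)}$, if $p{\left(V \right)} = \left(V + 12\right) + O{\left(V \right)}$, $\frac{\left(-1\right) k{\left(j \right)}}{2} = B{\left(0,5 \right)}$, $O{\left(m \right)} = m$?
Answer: $- \frac{111806}{9} \approx -12423.0$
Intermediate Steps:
$k{\left(j \right)} = -10$ ($k{\left(j \right)} = \left(-2\right) 5 = -10$)
$l{\left(K \right)} = \frac{-10 + K}{2 K}$ ($l{\left(K \right)} = \frac{-10 + K}{K + K} = \frac{-10 + K}{2 K}$)
$p{\left(V \right)} = 12 + 2 V$ ($p{\left(V \right)} = \left(V + 12\right) + V = \left(12 + V\right) + V = 12 + 2 V$)
$-12437 + p{\left(l{\left(-9 \right)} \right)} = -12437 + \left(12 + 2 \frac{-10 - 9}{2 \left(-9\right)}\right) = -12437 + \left(12 + 2 \cdot \frac{1}{2} \left(- \frac{1}{9}\right) \left(-19\right)\right) = -12437 + \left(12 + 2 \cdot \frac{19}{18}\right) = -12437 + \left(12 + \frac{19}{9}\right) = -12437 + \frac{127}{9} = - \frac{111806}{9}$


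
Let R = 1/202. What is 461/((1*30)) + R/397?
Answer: 9242366/601455 ≈ 15.367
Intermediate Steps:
R = 1/202 ≈ 0.0049505
461/((1*30)) + R/397 = 461/((1*30)) + (1/202)/397 = 461/30 + (1/202)*(1/397) = 461*(1/30) + 1/80194 = 461/30 + 1/80194 = 9242366/601455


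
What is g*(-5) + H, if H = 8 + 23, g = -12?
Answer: 91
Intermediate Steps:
H = 31
g*(-5) + H = -12*(-5) + 31 = 60 + 31 = 91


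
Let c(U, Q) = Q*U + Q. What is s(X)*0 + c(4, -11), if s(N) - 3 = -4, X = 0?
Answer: -55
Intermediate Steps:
s(N) = -1 (s(N) = 3 - 4 = -1)
c(U, Q) = Q + Q*U
s(X)*0 + c(4, -11) = -1*0 - 11*(1 + 4) = 0 - 11*5 = 0 - 55 = -55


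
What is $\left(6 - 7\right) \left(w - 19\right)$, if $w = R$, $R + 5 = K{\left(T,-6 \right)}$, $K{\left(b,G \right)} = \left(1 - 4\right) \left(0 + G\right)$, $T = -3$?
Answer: $6$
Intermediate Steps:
$K{\left(b,G \right)} = - 3 G$
$R = 13$ ($R = -5 - -18 = -5 + 18 = 13$)
$w = 13$
$\left(6 - 7\right) \left(w - 19\right) = \left(6 - 7\right) \left(13 - 19\right) = \left(-1\right) \left(-6\right) = 6$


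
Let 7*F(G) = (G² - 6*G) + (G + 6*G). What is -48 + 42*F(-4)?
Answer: 24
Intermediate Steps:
F(G) = G/7 + G²/7 (F(G) = ((G² - 6*G) + (G + 6*G))/7 = ((G² - 6*G) + 7*G)/7 = (G + G²)/7 = G/7 + G²/7)
-48 + 42*F(-4) = -48 + 42*((⅐)*(-4)*(1 - 4)) = -48 + 42*((⅐)*(-4)*(-3)) = -48 + 42*(12/7) = -48 + 72 = 24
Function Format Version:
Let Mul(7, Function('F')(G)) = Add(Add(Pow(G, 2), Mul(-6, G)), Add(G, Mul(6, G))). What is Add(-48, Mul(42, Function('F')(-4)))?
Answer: 24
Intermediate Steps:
Function('F')(G) = Add(Mul(Rational(1, 7), G), Mul(Rational(1, 7), Pow(G, 2))) (Function('F')(G) = Mul(Rational(1, 7), Add(Add(Pow(G, 2), Mul(-6, G)), Add(G, Mul(6, G)))) = Mul(Rational(1, 7), Add(Add(Pow(G, 2), Mul(-6, G)), Mul(7, G))) = Mul(Rational(1, 7), Add(G, Pow(G, 2))) = Add(Mul(Rational(1, 7), G), Mul(Rational(1, 7), Pow(G, 2))))
Add(-48, Mul(42, Function('F')(-4))) = Add(-48, Mul(42, Mul(Rational(1, 7), -4, Add(1, -4)))) = Add(-48, Mul(42, Mul(Rational(1, 7), -4, -3))) = Add(-48, Mul(42, Rational(12, 7))) = Add(-48, 72) = 24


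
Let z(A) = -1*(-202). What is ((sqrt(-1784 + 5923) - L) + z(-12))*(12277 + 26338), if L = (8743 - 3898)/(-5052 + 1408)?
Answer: 28611127795/3644 + 38615*sqrt(4139) ≈ 1.0336e+7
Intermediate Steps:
L = -4845/3644 (L = 4845/(-3644) = 4845*(-1/3644) = -4845/3644 ≈ -1.3296)
z(A) = 202
((sqrt(-1784 + 5923) - L) + z(-12))*(12277 + 26338) = ((sqrt(-1784 + 5923) - 1*(-4845/3644)) + 202)*(12277 + 26338) = ((sqrt(4139) + 4845/3644) + 202)*38615 = ((4845/3644 + sqrt(4139)) + 202)*38615 = (740933/3644 + sqrt(4139))*38615 = 28611127795/3644 + 38615*sqrt(4139)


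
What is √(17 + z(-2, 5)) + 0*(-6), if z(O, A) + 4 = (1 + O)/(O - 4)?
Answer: √474/6 ≈ 3.6286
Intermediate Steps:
z(O, A) = -4 + (1 + O)/(-4 + O) (z(O, A) = -4 + (1 + O)/(O - 4) = -4 + (1 + O)/(-4 + O))
√(17 + z(-2, 5)) + 0*(-6) = √(17 + (17 - 3*(-2))/(-4 - 2)) + 0*(-6) = √(17 + (17 + 6)/(-6)) + 0 = √(17 - ⅙*23) + 0 = √(17 - 23/6) + 0 = √(79/6) + 0 = √474/6 + 0 = √474/6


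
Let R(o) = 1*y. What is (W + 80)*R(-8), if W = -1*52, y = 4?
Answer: 112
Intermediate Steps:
R(o) = 4 (R(o) = 1*4 = 4)
W = -52
(W + 80)*R(-8) = (-52 + 80)*4 = 28*4 = 112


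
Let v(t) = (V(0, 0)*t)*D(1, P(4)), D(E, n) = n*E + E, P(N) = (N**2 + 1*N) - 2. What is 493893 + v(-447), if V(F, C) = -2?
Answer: 510879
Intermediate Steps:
P(N) = -2 + N + N**2 (P(N) = (N**2 + N) - 2 = (N + N**2) - 2 = -2 + N + N**2)
D(E, n) = E + E*n (D(E, n) = E*n + E = E + E*n)
v(t) = -38*t (v(t) = (-2*t)*(1*(1 + (-2 + 4 + 4**2))) = (-2*t)*(1*(1 + (-2 + 4 + 16))) = (-2*t)*(1*(1 + 18)) = (-2*t)*(1*19) = -2*t*19 = -38*t)
493893 + v(-447) = 493893 - 38*(-447) = 493893 + 16986 = 510879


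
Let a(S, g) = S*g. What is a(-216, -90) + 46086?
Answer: 65526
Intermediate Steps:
a(-216, -90) + 46086 = -216*(-90) + 46086 = 19440 + 46086 = 65526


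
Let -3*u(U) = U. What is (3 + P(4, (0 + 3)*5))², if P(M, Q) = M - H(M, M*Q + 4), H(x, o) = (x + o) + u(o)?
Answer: 14161/9 ≈ 1573.4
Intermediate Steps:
u(U) = -U/3
H(x, o) = x + 2*o/3 (H(x, o) = (x + o) - o/3 = (o + x) - o/3 = x + 2*o/3)
P(M, Q) = -8/3 - 2*M*Q/3 (P(M, Q) = M - (M + 2*(M*Q + 4)/3) = M - (M + 2*(4 + M*Q)/3) = M - (M + (8/3 + 2*M*Q/3)) = M - (8/3 + M + 2*M*Q/3) = M + (-8/3 - M - 2*M*Q/3) = -8/3 - 2*M*Q/3)
(3 + P(4, (0 + 3)*5))² = (3 + (-8/3 - ⅔*4*(0 + 3)*5))² = (3 + (-8/3 - ⅔*4*3*5))² = (3 + (-8/3 - ⅔*4*15))² = (3 + (-8/3 - 40))² = (3 - 128/3)² = (-119/3)² = 14161/9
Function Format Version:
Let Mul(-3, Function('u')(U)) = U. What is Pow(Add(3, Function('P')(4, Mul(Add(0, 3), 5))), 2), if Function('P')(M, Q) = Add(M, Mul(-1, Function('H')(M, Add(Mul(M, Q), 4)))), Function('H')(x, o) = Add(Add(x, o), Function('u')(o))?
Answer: Rational(14161, 9) ≈ 1573.4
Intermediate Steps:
Function('u')(U) = Mul(Rational(-1, 3), U)
Function('H')(x, o) = Add(x, Mul(Rational(2, 3), o)) (Function('H')(x, o) = Add(Add(x, o), Mul(Rational(-1, 3), o)) = Add(Add(o, x), Mul(Rational(-1, 3), o)) = Add(x, Mul(Rational(2, 3), o)))
Function('P')(M, Q) = Add(Rational(-8, 3), Mul(Rational(-2, 3), M, Q)) (Function('P')(M, Q) = Add(M, Mul(-1, Add(M, Mul(Rational(2, 3), Add(Mul(M, Q), 4))))) = Add(M, Mul(-1, Add(M, Mul(Rational(2, 3), Add(4, Mul(M, Q)))))) = Add(M, Mul(-1, Add(M, Add(Rational(8, 3), Mul(Rational(2, 3), M, Q))))) = Add(M, Mul(-1, Add(Rational(8, 3), M, Mul(Rational(2, 3), M, Q)))) = Add(M, Add(Rational(-8, 3), Mul(-1, M), Mul(Rational(-2, 3), M, Q))) = Add(Rational(-8, 3), Mul(Rational(-2, 3), M, Q)))
Pow(Add(3, Function('P')(4, Mul(Add(0, 3), 5))), 2) = Pow(Add(3, Add(Rational(-8, 3), Mul(Rational(-2, 3), 4, Mul(Add(0, 3), 5)))), 2) = Pow(Add(3, Add(Rational(-8, 3), Mul(Rational(-2, 3), 4, Mul(3, 5)))), 2) = Pow(Add(3, Add(Rational(-8, 3), Mul(Rational(-2, 3), 4, 15))), 2) = Pow(Add(3, Add(Rational(-8, 3), -40)), 2) = Pow(Add(3, Rational(-128, 3)), 2) = Pow(Rational(-119, 3), 2) = Rational(14161, 9)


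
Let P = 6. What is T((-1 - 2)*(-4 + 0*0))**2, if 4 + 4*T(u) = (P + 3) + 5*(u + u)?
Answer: 15625/16 ≈ 976.56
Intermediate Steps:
T(u) = 5/4 + 5*u/2 (T(u) = -1 + ((6 + 3) + 5*(u + u))/4 = -1 + (9 + 5*(2*u))/4 = -1 + (9 + 10*u)/4 = -1 + (9/4 + 5*u/2) = 5/4 + 5*u/2)
T((-1 - 2)*(-4 + 0*0))**2 = (5/4 + 5*((-1 - 2)*(-4 + 0*0))/2)**2 = (5/4 + 5*(-3*(-4 + 0))/2)**2 = (5/4 + 5*(-3*(-4))/2)**2 = (5/4 + (5/2)*12)**2 = (5/4 + 30)**2 = (125/4)**2 = 15625/16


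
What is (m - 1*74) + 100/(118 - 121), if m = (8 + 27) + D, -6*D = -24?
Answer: -205/3 ≈ -68.333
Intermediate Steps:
D = 4 (D = -⅙*(-24) = 4)
m = 39 (m = (8 + 27) + 4 = 35 + 4 = 39)
(m - 1*74) + 100/(118 - 121) = (39 - 1*74) + 100/(118 - 121) = (39 - 74) + 100/(-3) = -35 - ⅓*100 = -35 - 100/3 = -205/3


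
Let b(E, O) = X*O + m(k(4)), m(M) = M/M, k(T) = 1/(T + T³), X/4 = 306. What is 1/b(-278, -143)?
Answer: -1/175031 ≈ -5.7133e-6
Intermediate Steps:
X = 1224 (X = 4*306 = 1224)
m(M) = 1
b(E, O) = 1 + 1224*O (b(E, O) = 1224*O + 1 = 1 + 1224*O)
1/b(-278, -143) = 1/(1 + 1224*(-143)) = 1/(1 - 175032) = 1/(-175031) = -1/175031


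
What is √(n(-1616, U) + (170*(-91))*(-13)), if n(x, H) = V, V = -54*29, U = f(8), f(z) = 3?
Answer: 2*√49886 ≈ 446.70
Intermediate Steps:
U = 3
V = -1566
n(x, H) = -1566
√(n(-1616, U) + (170*(-91))*(-13)) = √(-1566 + (170*(-91))*(-13)) = √(-1566 - 15470*(-13)) = √(-1566 + 201110) = √199544 = 2*√49886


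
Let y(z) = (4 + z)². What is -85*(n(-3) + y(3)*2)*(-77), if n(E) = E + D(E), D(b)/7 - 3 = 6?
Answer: 1034110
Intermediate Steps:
D(b) = 63 (D(b) = 21 + 7*6 = 21 + 42 = 63)
n(E) = 63 + E (n(E) = E + 63 = 63 + E)
-85*(n(-3) + y(3)*2)*(-77) = -85*((63 - 3) + (4 + 3)²*2)*(-77) = -85*(60 + 7²*2)*(-77) = -85*(60 + 49*2)*(-77) = -85*(60 + 98)*(-77) = -85*158*(-77) = -13430*(-77) = 1034110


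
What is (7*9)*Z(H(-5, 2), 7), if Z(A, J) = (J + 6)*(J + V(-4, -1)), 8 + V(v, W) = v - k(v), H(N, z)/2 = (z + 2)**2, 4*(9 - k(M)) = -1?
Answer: -46683/4 ≈ -11671.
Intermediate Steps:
k(M) = 37/4 (k(M) = 9 - 1/4*(-1) = 9 + 1/4 = 37/4)
H(N, z) = 2*(2 + z)**2 (H(N, z) = 2*(z + 2)**2 = 2*(2 + z)**2)
V(v, W) = -69/4 + v (V(v, W) = -8 + (v - 1*37/4) = -8 + (v - 37/4) = -8 + (-37/4 + v) = -69/4 + v)
Z(A, J) = (6 + J)*(-85/4 + J) (Z(A, J) = (J + 6)*(J + (-69/4 - 4)) = (6 + J)*(J - 85/4) = (6 + J)*(-85/4 + J))
(7*9)*Z(H(-5, 2), 7) = (7*9)*(-255/2 + 7**2 - 61/4*7) = 63*(-255/2 + 49 - 427/4) = 63*(-741/4) = -46683/4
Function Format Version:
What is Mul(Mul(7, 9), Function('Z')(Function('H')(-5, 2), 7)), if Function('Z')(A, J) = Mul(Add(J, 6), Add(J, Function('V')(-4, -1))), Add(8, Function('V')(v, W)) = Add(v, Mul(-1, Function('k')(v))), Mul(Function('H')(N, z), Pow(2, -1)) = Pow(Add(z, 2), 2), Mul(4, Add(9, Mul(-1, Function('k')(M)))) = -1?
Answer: Rational(-46683, 4) ≈ -11671.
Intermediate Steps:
Function('k')(M) = Rational(37, 4) (Function('k')(M) = Add(9, Mul(Rational(-1, 4), -1)) = Add(9, Rational(1, 4)) = Rational(37, 4))
Function('H')(N, z) = Mul(2, Pow(Add(2, z), 2)) (Function('H')(N, z) = Mul(2, Pow(Add(z, 2), 2)) = Mul(2, Pow(Add(2, z), 2)))
Function('V')(v, W) = Add(Rational(-69, 4), v) (Function('V')(v, W) = Add(-8, Add(v, Mul(-1, Rational(37, 4)))) = Add(-8, Add(v, Rational(-37, 4))) = Add(-8, Add(Rational(-37, 4), v)) = Add(Rational(-69, 4), v))
Function('Z')(A, J) = Mul(Add(6, J), Add(Rational(-85, 4), J)) (Function('Z')(A, J) = Mul(Add(J, 6), Add(J, Add(Rational(-69, 4), -4))) = Mul(Add(6, J), Add(J, Rational(-85, 4))) = Mul(Add(6, J), Add(Rational(-85, 4), J)))
Mul(Mul(7, 9), Function('Z')(Function('H')(-5, 2), 7)) = Mul(Mul(7, 9), Add(Rational(-255, 2), Pow(7, 2), Mul(Rational(-61, 4), 7))) = Mul(63, Add(Rational(-255, 2), 49, Rational(-427, 4))) = Mul(63, Rational(-741, 4)) = Rational(-46683, 4)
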